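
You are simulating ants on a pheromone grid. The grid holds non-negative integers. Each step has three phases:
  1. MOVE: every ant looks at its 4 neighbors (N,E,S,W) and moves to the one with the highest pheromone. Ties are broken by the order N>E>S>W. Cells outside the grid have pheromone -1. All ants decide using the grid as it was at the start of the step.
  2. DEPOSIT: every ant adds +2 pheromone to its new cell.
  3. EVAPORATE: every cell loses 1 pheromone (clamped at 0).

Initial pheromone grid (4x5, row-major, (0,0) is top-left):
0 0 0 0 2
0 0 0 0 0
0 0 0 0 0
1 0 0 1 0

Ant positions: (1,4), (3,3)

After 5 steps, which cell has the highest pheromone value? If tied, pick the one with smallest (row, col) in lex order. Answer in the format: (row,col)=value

Answer: (0,4)=5

Derivation:
Step 1: ant0:(1,4)->N->(0,4) | ant1:(3,3)->N->(2,3)
  grid max=3 at (0,4)
Step 2: ant0:(0,4)->S->(1,4) | ant1:(2,3)->N->(1,3)
  grid max=2 at (0,4)
Step 3: ant0:(1,4)->N->(0,4) | ant1:(1,3)->E->(1,4)
  grid max=3 at (0,4)
Step 4: ant0:(0,4)->S->(1,4) | ant1:(1,4)->N->(0,4)
  grid max=4 at (0,4)
Step 5: ant0:(1,4)->N->(0,4) | ant1:(0,4)->S->(1,4)
  grid max=5 at (0,4)
Final grid:
  0 0 0 0 5
  0 0 0 0 4
  0 0 0 0 0
  0 0 0 0 0
Max pheromone 5 at (0,4)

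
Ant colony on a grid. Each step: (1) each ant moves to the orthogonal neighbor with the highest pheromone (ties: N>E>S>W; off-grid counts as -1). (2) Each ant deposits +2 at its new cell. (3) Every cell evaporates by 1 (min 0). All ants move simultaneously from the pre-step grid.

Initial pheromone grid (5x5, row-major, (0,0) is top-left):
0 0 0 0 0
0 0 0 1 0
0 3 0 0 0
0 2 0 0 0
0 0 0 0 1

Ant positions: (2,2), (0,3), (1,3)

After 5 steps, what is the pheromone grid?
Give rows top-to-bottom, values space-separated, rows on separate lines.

After step 1: ants at (2,1),(1,3),(0,3)
  0 0 0 1 0
  0 0 0 2 0
  0 4 0 0 0
  0 1 0 0 0
  0 0 0 0 0
After step 2: ants at (3,1),(0,3),(1,3)
  0 0 0 2 0
  0 0 0 3 0
  0 3 0 0 0
  0 2 0 0 0
  0 0 0 0 0
After step 3: ants at (2,1),(1,3),(0,3)
  0 0 0 3 0
  0 0 0 4 0
  0 4 0 0 0
  0 1 0 0 0
  0 0 0 0 0
After step 4: ants at (3,1),(0,3),(1,3)
  0 0 0 4 0
  0 0 0 5 0
  0 3 0 0 0
  0 2 0 0 0
  0 0 0 0 0
After step 5: ants at (2,1),(1,3),(0,3)
  0 0 0 5 0
  0 0 0 6 0
  0 4 0 0 0
  0 1 0 0 0
  0 0 0 0 0

0 0 0 5 0
0 0 0 6 0
0 4 0 0 0
0 1 0 0 0
0 0 0 0 0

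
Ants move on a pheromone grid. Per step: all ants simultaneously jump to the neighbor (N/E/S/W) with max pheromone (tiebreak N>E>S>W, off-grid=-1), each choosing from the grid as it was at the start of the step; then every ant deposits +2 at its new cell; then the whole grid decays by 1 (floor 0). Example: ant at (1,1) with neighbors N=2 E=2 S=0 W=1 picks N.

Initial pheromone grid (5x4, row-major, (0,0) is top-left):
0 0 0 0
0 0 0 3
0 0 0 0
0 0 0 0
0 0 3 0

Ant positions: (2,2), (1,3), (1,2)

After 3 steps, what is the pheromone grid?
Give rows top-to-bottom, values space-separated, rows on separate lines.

After step 1: ants at (1,2),(0,3),(1,3)
  0 0 0 1
  0 0 1 4
  0 0 0 0
  0 0 0 0
  0 0 2 0
After step 2: ants at (1,3),(1,3),(0,3)
  0 0 0 2
  0 0 0 7
  0 0 0 0
  0 0 0 0
  0 0 1 0
After step 3: ants at (0,3),(0,3),(1,3)
  0 0 0 5
  0 0 0 8
  0 0 0 0
  0 0 0 0
  0 0 0 0

0 0 0 5
0 0 0 8
0 0 0 0
0 0 0 0
0 0 0 0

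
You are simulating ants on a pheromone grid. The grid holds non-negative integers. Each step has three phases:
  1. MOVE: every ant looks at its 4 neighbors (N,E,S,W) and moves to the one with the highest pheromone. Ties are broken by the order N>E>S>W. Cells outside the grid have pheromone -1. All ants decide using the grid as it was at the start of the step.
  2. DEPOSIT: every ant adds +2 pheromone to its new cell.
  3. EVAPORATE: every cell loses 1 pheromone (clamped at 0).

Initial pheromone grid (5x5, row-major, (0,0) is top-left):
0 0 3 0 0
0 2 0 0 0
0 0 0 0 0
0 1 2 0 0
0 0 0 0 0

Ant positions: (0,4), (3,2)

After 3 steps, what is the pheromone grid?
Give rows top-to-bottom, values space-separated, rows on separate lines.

After step 1: ants at (1,4),(3,1)
  0 0 2 0 0
  0 1 0 0 1
  0 0 0 0 0
  0 2 1 0 0
  0 0 0 0 0
After step 2: ants at (0,4),(3,2)
  0 0 1 0 1
  0 0 0 0 0
  0 0 0 0 0
  0 1 2 0 0
  0 0 0 0 0
After step 3: ants at (1,4),(3,1)
  0 0 0 0 0
  0 0 0 0 1
  0 0 0 0 0
  0 2 1 0 0
  0 0 0 0 0

0 0 0 0 0
0 0 0 0 1
0 0 0 0 0
0 2 1 0 0
0 0 0 0 0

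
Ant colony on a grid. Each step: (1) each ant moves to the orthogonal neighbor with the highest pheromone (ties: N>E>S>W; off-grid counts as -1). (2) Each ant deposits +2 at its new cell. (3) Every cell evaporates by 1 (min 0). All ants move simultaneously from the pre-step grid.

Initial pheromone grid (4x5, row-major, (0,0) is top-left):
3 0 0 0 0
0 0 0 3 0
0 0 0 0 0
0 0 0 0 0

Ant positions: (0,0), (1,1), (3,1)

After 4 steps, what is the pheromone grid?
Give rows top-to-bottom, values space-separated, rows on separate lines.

After step 1: ants at (0,1),(0,1),(2,1)
  2 3 0 0 0
  0 0 0 2 0
  0 1 0 0 0
  0 0 0 0 0
After step 2: ants at (0,0),(0,0),(1,1)
  5 2 0 0 0
  0 1 0 1 0
  0 0 0 0 0
  0 0 0 0 0
After step 3: ants at (0,1),(0,1),(0,1)
  4 7 0 0 0
  0 0 0 0 0
  0 0 0 0 0
  0 0 0 0 0
After step 4: ants at (0,0),(0,0),(0,0)
  9 6 0 0 0
  0 0 0 0 0
  0 0 0 0 0
  0 0 0 0 0

9 6 0 0 0
0 0 0 0 0
0 0 0 0 0
0 0 0 0 0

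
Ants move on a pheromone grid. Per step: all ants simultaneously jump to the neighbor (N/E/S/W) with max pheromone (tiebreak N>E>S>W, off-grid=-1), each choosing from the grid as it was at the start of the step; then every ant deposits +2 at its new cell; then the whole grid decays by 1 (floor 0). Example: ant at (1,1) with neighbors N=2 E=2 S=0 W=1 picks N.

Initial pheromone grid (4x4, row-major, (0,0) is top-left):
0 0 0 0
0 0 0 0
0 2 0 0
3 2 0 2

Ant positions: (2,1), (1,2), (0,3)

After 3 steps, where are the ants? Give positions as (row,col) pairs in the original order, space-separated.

Step 1: ant0:(2,1)->S->(3,1) | ant1:(1,2)->N->(0,2) | ant2:(0,3)->S->(1,3)
  grid max=3 at (3,1)
Step 2: ant0:(3,1)->W->(3,0) | ant1:(0,2)->E->(0,3) | ant2:(1,3)->N->(0,3)
  grid max=3 at (0,3)
Step 3: ant0:(3,0)->E->(3,1) | ant1:(0,3)->S->(1,3) | ant2:(0,3)->S->(1,3)
  grid max=3 at (1,3)

(3,1) (1,3) (1,3)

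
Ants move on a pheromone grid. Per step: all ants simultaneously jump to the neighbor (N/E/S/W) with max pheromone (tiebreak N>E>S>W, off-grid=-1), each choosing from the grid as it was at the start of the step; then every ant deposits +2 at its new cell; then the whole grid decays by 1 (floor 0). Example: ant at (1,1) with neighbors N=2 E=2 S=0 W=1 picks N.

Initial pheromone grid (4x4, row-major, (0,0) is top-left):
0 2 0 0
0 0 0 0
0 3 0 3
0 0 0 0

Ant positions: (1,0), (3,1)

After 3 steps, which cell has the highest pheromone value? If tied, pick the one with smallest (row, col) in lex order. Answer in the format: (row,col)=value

Answer: (2,1)=4

Derivation:
Step 1: ant0:(1,0)->N->(0,0) | ant1:(3,1)->N->(2,1)
  grid max=4 at (2,1)
Step 2: ant0:(0,0)->E->(0,1) | ant1:(2,1)->N->(1,1)
  grid max=3 at (2,1)
Step 3: ant0:(0,1)->S->(1,1) | ant1:(1,1)->S->(2,1)
  grid max=4 at (2,1)
Final grid:
  0 1 0 0
  0 2 0 0
  0 4 0 0
  0 0 0 0
Max pheromone 4 at (2,1)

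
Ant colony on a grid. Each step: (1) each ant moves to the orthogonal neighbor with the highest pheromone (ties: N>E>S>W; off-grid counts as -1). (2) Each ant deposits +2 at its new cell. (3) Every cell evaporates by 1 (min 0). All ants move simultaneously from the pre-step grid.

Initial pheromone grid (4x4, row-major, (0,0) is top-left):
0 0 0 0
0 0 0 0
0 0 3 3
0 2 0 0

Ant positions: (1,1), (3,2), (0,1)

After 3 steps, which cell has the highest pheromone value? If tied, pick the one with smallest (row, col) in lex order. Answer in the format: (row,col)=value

Answer: (2,2)=4

Derivation:
Step 1: ant0:(1,1)->N->(0,1) | ant1:(3,2)->N->(2,2) | ant2:(0,1)->E->(0,2)
  grid max=4 at (2,2)
Step 2: ant0:(0,1)->E->(0,2) | ant1:(2,2)->E->(2,3) | ant2:(0,2)->W->(0,1)
  grid max=3 at (2,2)
Step 3: ant0:(0,2)->W->(0,1) | ant1:(2,3)->W->(2,2) | ant2:(0,1)->E->(0,2)
  grid max=4 at (2,2)
Final grid:
  0 3 3 0
  0 0 0 0
  0 0 4 2
  0 0 0 0
Max pheromone 4 at (2,2)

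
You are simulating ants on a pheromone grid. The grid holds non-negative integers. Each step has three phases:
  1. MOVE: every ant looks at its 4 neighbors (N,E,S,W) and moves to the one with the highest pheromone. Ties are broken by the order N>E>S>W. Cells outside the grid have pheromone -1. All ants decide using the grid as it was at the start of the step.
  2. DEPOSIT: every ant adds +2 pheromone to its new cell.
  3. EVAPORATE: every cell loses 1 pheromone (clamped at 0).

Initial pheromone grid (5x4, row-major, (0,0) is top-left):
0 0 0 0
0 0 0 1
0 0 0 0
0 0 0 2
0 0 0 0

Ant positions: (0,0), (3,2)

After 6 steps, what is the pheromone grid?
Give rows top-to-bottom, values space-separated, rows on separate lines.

After step 1: ants at (0,1),(3,3)
  0 1 0 0
  0 0 0 0
  0 0 0 0
  0 0 0 3
  0 0 0 0
After step 2: ants at (0,2),(2,3)
  0 0 1 0
  0 0 0 0
  0 0 0 1
  0 0 0 2
  0 0 0 0
After step 3: ants at (0,3),(3,3)
  0 0 0 1
  0 0 0 0
  0 0 0 0
  0 0 0 3
  0 0 0 0
After step 4: ants at (1,3),(2,3)
  0 0 0 0
  0 0 0 1
  0 0 0 1
  0 0 0 2
  0 0 0 0
After step 5: ants at (2,3),(3,3)
  0 0 0 0
  0 0 0 0
  0 0 0 2
  0 0 0 3
  0 0 0 0
After step 6: ants at (3,3),(2,3)
  0 0 0 0
  0 0 0 0
  0 0 0 3
  0 0 0 4
  0 0 0 0

0 0 0 0
0 0 0 0
0 0 0 3
0 0 0 4
0 0 0 0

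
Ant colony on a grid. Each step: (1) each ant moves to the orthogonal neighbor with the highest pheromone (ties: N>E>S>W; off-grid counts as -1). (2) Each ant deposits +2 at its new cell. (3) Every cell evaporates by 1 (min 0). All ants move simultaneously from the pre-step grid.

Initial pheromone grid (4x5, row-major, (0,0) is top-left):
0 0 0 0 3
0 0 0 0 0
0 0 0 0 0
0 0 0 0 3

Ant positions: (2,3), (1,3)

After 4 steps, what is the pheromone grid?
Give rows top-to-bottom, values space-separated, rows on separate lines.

After step 1: ants at (1,3),(0,3)
  0 0 0 1 2
  0 0 0 1 0
  0 0 0 0 0
  0 0 0 0 2
After step 2: ants at (0,3),(0,4)
  0 0 0 2 3
  0 0 0 0 0
  0 0 0 0 0
  0 0 0 0 1
After step 3: ants at (0,4),(0,3)
  0 0 0 3 4
  0 0 0 0 0
  0 0 0 0 0
  0 0 0 0 0
After step 4: ants at (0,3),(0,4)
  0 0 0 4 5
  0 0 0 0 0
  0 0 0 0 0
  0 0 0 0 0

0 0 0 4 5
0 0 0 0 0
0 0 0 0 0
0 0 0 0 0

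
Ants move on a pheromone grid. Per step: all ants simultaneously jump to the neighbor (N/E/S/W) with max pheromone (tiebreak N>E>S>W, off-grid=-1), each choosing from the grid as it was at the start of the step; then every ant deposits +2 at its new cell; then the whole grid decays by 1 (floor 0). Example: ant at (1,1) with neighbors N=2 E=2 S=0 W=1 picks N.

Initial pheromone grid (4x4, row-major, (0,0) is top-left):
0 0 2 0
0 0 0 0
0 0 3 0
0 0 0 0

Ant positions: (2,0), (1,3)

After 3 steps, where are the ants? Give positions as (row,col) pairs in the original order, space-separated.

Step 1: ant0:(2,0)->N->(1,0) | ant1:(1,3)->N->(0,3)
  grid max=2 at (2,2)
Step 2: ant0:(1,0)->N->(0,0) | ant1:(0,3)->W->(0,2)
  grid max=2 at (0,2)
Step 3: ant0:(0,0)->E->(0,1) | ant1:(0,2)->E->(0,3)
  grid max=1 at (0,1)

(0,1) (0,3)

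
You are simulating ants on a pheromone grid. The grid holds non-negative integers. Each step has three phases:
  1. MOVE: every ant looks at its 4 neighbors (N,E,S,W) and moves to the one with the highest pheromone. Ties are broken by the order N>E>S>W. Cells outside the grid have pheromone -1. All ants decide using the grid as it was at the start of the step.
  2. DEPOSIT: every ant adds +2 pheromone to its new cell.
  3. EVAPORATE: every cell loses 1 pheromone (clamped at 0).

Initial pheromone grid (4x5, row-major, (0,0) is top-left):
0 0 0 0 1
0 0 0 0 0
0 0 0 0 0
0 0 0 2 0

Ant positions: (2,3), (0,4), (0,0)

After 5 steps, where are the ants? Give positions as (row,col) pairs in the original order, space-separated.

Step 1: ant0:(2,3)->S->(3,3) | ant1:(0,4)->S->(1,4) | ant2:(0,0)->E->(0,1)
  grid max=3 at (3,3)
Step 2: ant0:(3,3)->N->(2,3) | ant1:(1,4)->N->(0,4) | ant2:(0,1)->E->(0,2)
  grid max=2 at (3,3)
Step 3: ant0:(2,3)->S->(3,3) | ant1:(0,4)->S->(1,4) | ant2:(0,2)->E->(0,3)
  grid max=3 at (3,3)
Step 4: ant0:(3,3)->N->(2,3) | ant1:(1,4)->N->(0,4) | ant2:(0,3)->E->(0,4)
  grid max=3 at (0,4)
Step 5: ant0:(2,3)->S->(3,3) | ant1:(0,4)->S->(1,4) | ant2:(0,4)->S->(1,4)
  grid max=3 at (1,4)

(3,3) (1,4) (1,4)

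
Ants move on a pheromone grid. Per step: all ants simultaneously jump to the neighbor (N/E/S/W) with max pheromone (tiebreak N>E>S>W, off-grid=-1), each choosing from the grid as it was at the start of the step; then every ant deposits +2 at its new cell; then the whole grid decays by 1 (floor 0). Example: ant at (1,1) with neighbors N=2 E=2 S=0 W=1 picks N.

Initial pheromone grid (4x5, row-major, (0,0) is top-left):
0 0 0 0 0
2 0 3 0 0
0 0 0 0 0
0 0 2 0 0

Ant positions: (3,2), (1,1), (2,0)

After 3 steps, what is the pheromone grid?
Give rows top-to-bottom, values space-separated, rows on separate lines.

After step 1: ants at (2,2),(1,2),(1,0)
  0 0 0 0 0
  3 0 4 0 0
  0 0 1 0 0
  0 0 1 0 0
After step 2: ants at (1,2),(2,2),(0,0)
  1 0 0 0 0
  2 0 5 0 0
  0 0 2 0 0
  0 0 0 0 0
After step 3: ants at (2,2),(1,2),(1,0)
  0 0 0 0 0
  3 0 6 0 0
  0 0 3 0 0
  0 0 0 0 0

0 0 0 0 0
3 0 6 0 0
0 0 3 0 0
0 0 0 0 0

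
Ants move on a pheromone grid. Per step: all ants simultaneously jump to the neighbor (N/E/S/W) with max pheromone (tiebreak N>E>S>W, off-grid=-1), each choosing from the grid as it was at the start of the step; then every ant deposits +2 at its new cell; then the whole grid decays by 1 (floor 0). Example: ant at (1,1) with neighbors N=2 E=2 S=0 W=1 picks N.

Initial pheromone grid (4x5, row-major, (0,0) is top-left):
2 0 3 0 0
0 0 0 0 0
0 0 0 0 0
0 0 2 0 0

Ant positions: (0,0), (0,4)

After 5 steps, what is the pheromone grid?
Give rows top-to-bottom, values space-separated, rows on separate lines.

After step 1: ants at (0,1),(1,4)
  1 1 2 0 0
  0 0 0 0 1
  0 0 0 0 0
  0 0 1 0 0
After step 2: ants at (0,2),(0,4)
  0 0 3 0 1
  0 0 0 0 0
  0 0 0 0 0
  0 0 0 0 0
After step 3: ants at (0,3),(1,4)
  0 0 2 1 0
  0 0 0 0 1
  0 0 0 0 0
  0 0 0 0 0
After step 4: ants at (0,2),(0,4)
  0 0 3 0 1
  0 0 0 0 0
  0 0 0 0 0
  0 0 0 0 0
After step 5: ants at (0,3),(1,4)
  0 0 2 1 0
  0 0 0 0 1
  0 0 0 0 0
  0 0 0 0 0

0 0 2 1 0
0 0 0 0 1
0 0 0 0 0
0 0 0 0 0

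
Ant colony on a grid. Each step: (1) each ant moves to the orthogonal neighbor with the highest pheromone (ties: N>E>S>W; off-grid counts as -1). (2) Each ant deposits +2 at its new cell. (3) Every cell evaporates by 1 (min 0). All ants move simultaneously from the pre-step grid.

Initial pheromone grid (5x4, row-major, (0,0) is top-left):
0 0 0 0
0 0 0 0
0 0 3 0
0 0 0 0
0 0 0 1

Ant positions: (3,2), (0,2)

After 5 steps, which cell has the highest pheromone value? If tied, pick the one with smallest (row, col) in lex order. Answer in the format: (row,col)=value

Step 1: ant0:(3,2)->N->(2,2) | ant1:(0,2)->E->(0,3)
  grid max=4 at (2,2)
Step 2: ant0:(2,2)->N->(1,2) | ant1:(0,3)->S->(1,3)
  grid max=3 at (2,2)
Step 3: ant0:(1,2)->S->(2,2) | ant1:(1,3)->W->(1,2)
  grid max=4 at (2,2)
Step 4: ant0:(2,2)->N->(1,2) | ant1:(1,2)->S->(2,2)
  grid max=5 at (2,2)
Step 5: ant0:(1,2)->S->(2,2) | ant1:(2,2)->N->(1,2)
  grid max=6 at (2,2)
Final grid:
  0 0 0 0
  0 0 4 0
  0 0 6 0
  0 0 0 0
  0 0 0 0
Max pheromone 6 at (2,2)

Answer: (2,2)=6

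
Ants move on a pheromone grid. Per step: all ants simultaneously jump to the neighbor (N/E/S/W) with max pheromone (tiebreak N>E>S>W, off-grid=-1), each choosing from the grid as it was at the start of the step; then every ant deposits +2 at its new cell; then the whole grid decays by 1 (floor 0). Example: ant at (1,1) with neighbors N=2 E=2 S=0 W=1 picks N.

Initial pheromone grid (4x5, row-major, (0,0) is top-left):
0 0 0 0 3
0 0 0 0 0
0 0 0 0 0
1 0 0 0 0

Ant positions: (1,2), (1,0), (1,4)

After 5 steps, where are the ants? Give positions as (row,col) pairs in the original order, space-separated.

Step 1: ant0:(1,2)->N->(0,2) | ant1:(1,0)->N->(0,0) | ant2:(1,4)->N->(0,4)
  grid max=4 at (0,4)
Step 2: ant0:(0,2)->E->(0,3) | ant1:(0,0)->E->(0,1) | ant2:(0,4)->S->(1,4)
  grid max=3 at (0,4)
Step 3: ant0:(0,3)->E->(0,4) | ant1:(0,1)->E->(0,2) | ant2:(1,4)->N->(0,4)
  grid max=6 at (0,4)
Step 4: ant0:(0,4)->S->(1,4) | ant1:(0,2)->E->(0,3) | ant2:(0,4)->S->(1,4)
  grid max=5 at (0,4)
Step 5: ant0:(1,4)->N->(0,4) | ant1:(0,3)->E->(0,4) | ant2:(1,4)->N->(0,4)
  grid max=10 at (0,4)

(0,4) (0,4) (0,4)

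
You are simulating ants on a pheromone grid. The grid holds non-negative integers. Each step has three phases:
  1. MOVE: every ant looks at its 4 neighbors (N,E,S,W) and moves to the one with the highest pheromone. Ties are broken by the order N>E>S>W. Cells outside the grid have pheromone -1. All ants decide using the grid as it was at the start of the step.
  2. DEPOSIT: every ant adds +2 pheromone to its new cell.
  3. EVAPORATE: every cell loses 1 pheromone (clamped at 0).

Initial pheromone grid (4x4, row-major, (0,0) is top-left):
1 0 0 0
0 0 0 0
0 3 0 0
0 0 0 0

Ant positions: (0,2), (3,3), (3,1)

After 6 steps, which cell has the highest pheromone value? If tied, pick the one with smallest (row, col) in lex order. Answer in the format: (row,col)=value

Step 1: ant0:(0,2)->E->(0,3) | ant1:(3,3)->N->(2,3) | ant2:(3,1)->N->(2,1)
  grid max=4 at (2,1)
Step 2: ant0:(0,3)->S->(1,3) | ant1:(2,3)->N->(1,3) | ant2:(2,1)->N->(1,1)
  grid max=3 at (1,3)
Step 3: ant0:(1,3)->N->(0,3) | ant1:(1,3)->N->(0,3) | ant2:(1,1)->S->(2,1)
  grid max=4 at (2,1)
Step 4: ant0:(0,3)->S->(1,3) | ant1:(0,3)->S->(1,3) | ant2:(2,1)->N->(1,1)
  grid max=5 at (1,3)
Step 5: ant0:(1,3)->N->(0,3) | ant1:(1,3)->N->(0,3) | ant2:(1,1)->S->(2,1)
  grid max=5 at (0,3)
Step 6: ant0:(0,3)->S->(1,3) | ant1:(0,3)->S->(1,3) | ant2:(2,1)->N->(1,1)
  grid max=7 at (1,3)
Final grid:
  0 0 0 4
  0 1 0 7
  0 3 0 0
  0 0 0 0
Max pheromone 7 at (1,3)

Answer: (1,3)=7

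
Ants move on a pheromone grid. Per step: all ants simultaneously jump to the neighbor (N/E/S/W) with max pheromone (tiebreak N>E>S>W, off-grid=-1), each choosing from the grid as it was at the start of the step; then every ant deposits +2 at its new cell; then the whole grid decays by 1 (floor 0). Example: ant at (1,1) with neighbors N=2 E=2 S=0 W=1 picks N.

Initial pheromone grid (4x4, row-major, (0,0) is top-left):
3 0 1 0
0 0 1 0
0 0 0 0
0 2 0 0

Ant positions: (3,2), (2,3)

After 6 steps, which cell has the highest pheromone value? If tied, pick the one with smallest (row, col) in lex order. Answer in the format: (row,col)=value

Answer: (3,1)=2

Derivation:
Step 1: ant0:(3,2)->W->(3,1) | ant1:(2,3)->N->(1,3)
  grid max=3 at (3,1)
Step 2: ant0:(3,1)->N->(2,1) | ant1:(1,3)->N->(0,3)
  grid max=2 at (3,1)
Step 3: ant0:(2,1)->S->(3,1) | ant1:(0,3)->S->(1,3)
  grid max=3 at (3,1)
Step 4: ant0:(3,1)->N->(2,1) | ant1:(1,3)->N->(0,3)
  grid max=2 at (3,1)
Step 5: ant0:(2,1)->S->(3,1) | ant1:(0,3)->S->(1,3)
  grid max=3 at (3,1)
Step 6: ant0:(3,1)->N->(2,1) | ant1:(1,3)->N->(0,3)
  grid max=2 at (3,1)
Final grid:
  0 0 0 1
  0 0 0 0
  0 1 0 0
  0 2 0 0
Max pheromone 2 at (3,1)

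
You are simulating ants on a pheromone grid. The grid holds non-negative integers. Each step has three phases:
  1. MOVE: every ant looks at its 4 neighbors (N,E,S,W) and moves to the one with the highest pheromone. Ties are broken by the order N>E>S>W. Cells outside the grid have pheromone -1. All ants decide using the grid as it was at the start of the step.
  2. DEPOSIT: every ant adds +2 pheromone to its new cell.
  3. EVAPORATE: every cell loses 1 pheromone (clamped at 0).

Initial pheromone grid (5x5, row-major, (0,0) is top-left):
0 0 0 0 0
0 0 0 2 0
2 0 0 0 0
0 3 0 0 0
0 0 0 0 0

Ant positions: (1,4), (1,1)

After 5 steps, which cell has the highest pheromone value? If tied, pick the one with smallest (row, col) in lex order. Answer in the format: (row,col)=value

Step 1: ant0:(1,4)->W->(1,3) | ant1:(1,1)->N->(0,1)
  grid max=3 at (1,3)
Step 2: ant0:(1,3)->N->(0,3) | ant1:(0,1)->E->(0,2)
  grid max=2 at (1,3)
Step 3: ant0:(0,3)->S->(1,3) | ant1:(0,2)->E->(0,3)
  grid max=3 at (1,3)
Step 4: ant0:(1,3)->N->(0,3) | ant1:(0,3)->S->(1,3)
  grid max=4 at (1,3)
Step 5: ant0:(0,3)->S->(1,3) | ant1:(1,3)->N->(0,3)
  grid max=5 at (1,3)
Final grid:
  0 0 0 4 0
  0 0 0 5 0
  0 0 0 0 0
  0 0 0 0 0
  0 0 0 0 0
Max pheromone 5 at (1,3)

Answer: (1,3)=5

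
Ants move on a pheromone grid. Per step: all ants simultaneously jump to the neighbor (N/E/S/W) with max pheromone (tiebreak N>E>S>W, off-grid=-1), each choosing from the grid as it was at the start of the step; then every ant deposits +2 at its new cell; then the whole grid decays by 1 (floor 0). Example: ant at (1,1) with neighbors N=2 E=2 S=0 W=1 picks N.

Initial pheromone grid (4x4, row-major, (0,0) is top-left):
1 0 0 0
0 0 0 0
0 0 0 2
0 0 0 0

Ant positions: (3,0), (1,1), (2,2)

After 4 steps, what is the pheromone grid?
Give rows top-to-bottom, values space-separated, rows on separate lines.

After step 1: ants at (2,0),(0,1),(2,3)
  0 1 0 0
  0 0 0 0
  1 0 0 3
  0 0 0 0
After step 2: ants at (1,0),(0,2),(1,3)
  0 0 1 0
  1 0 0 1
  0 0 0 2
  0 0 0 0
After step 3: ants at (0,0),(0,3),(2,3)
  1 0 0 1
  0 0 0 0
  0 0 0 3
  0 0 0 0
After step 4: ants at (0,1),(1,3),(1,3)
  0 1 0 0
  0 0 0 3
  0 0 0 2
  0 0 0 0

0 1 0 0
0 0 0 3
0 0 0 2
0 0 0 0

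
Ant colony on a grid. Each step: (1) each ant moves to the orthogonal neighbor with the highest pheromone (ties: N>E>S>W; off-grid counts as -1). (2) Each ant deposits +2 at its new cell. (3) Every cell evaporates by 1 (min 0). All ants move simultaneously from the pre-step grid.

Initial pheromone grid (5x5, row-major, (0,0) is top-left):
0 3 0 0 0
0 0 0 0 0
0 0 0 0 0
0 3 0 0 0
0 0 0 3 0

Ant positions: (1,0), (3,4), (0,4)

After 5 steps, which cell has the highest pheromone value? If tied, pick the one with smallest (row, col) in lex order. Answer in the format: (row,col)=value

Step 1: ant0:(1,0)->N->(0,0) | ant1:(3,4)->N->(2,4) | ant2:(0,4)->S->(1,4)
  grid max=2 at (0,1)
Step 2: ant0:(0,0)->E->(0,1) | ant1:(2,4)->N->(1,4) | ant2:(1,4)->S->(2,4)
  grid max=3 at (0,1)
Step 3: ant0:(0,1)->E->(0,2) | ant1:(1,4)->S->(2,4) | ant2:(2,4)->N->(1,4)
  grid max=3 at (1,4)
Step 4: ant0:(0,2)->W->(0,1) | ant1:(2,4)->N->(1,4) | ant2:(1,4)->S->(2,4)
  grid max=4 at (1,4)
Step 5: ant0:(0,1)->E->(0,2) | ant1:(1,4)->S->(2,4) | ant2:(2,4)->N->(1,4)
  grid max=5 at (1,4)
Final grid:
  0 2 1 0 0
  0 0 0 0 5
  0 0 0 0 5
  0 0 0 0 0
  0 0 0 0 0
Max pheromone 5 at (1,4)

Answer: (1,4)=5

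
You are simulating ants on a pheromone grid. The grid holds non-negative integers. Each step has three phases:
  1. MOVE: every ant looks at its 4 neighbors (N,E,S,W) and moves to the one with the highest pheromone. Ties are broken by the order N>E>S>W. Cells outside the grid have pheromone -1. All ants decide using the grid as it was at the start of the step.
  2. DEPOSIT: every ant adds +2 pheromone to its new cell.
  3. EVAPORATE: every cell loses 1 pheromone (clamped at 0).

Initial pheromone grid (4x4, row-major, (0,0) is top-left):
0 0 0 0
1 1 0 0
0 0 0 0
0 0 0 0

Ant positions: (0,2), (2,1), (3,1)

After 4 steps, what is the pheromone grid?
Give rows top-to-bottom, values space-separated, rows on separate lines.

After step 1: ants at (0,3),(1,1),(2,1)
  0 0 0 1
  0 2 0 0
  0 1 0 0
  0 0 0 0
After step 2: ants at (1,3),(2,1),(1,1)
  0 0 0 0
  0 3 0 1
  0 2 0 0
  0 0 0 0
After step 3: ants at (0,3),(1,1),(2,1)
  0 0 0 1
  0 4 0 0
  0 3 0 0
  0 0 0 0
After step 4: ants at (1,3),(2,1),(1,1)
  0 0 0 0
  0 5 0 1
  0 4 0 0
  0 0 0 0

0 0 0 0
0 5 0 1
0 4 0 0
0 0 0 0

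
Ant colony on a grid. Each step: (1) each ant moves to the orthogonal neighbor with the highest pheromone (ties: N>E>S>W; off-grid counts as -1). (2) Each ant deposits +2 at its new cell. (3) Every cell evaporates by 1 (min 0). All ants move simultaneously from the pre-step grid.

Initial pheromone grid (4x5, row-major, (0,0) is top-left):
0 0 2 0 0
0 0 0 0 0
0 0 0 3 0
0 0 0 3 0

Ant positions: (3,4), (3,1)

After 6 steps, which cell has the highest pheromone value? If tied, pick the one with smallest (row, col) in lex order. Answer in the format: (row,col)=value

Answer: (2,3)=3

Derivation:
Step 1: ant0:(3,4)->W->(3,3) | ant1:(3,1)->N->(2,1)
  grid max=4 at (3,3)
Step 2: ant0:(3,3)->N->(2,3) | ant1:(2,1)->N->(1,1)
  grid max=3 at (2,3)
Step 3: ant0:(2,3)->S->(3,3) | ant1:(1,1)->N->(0,1)
  grid max=4 at (3,3)
Step 4: ant0:(3,3)->N->(2,3) | ant1:(0,1)->E->(0,2)
  grid max=3 at (2,3)
Step 5: ant0:(2,3)->S->(3,3) | ant1:(0,2)->E->(0,3)
  grid max=4 at (3,3)
Step 6: ant0:(3,3)->N->(2,3) | ant1:(0,3)->E->(0,4)
  grid max=3 at (2,3)
Final grid:
  0 0 0 0 1
  0 0 0 0 0
  0 0 0 3 0
  0 0 0 3 0
Max pheromone 3 at (2,3)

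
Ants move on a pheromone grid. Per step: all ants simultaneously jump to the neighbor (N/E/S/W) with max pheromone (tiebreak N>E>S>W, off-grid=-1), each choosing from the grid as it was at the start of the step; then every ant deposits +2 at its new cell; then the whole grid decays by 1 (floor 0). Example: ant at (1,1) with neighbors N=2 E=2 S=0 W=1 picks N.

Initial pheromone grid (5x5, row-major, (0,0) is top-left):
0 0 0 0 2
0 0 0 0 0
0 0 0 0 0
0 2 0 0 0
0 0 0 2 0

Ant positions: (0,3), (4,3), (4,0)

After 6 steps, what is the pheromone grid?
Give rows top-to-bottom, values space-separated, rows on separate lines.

After step 1: ants at (0,4),(3,3),(3,0)
  0 0 0 0 3
  0 0 0 0 0
  0 0 0 0 0
  1 1 0 1 0
  0 0 0 1 0
After step 2: ants at (1,4),(4,3),(3,1)
  0 0 0 0 2
  0 0 0 0 1
  0 0 0 0 0
  0 2 0 0 0
  0 0 0 2 0
After step 3: ants at (0,4),(3,3),(2,1)
  0 0 0 0 3
  0 0 0 0 0
  0 1 0 0 0
  0 1 0 1 0
  0 0 0 1 0
After step 4: ants at (1,4),(4,3),(3,1)
  0 0 0 0 2
  0 0 0 0 1
  0 0 0 0 0
  0 2 0 0 0
  0 0 0 2 0
After step 5: ants at (0,4),(3,3),(2,1)
  0 0 0 0 3
  0 0 0 0 0
  0 1 0 0 0
  0 1 0 1 0
  0 0 0 1 0
After step 6: ants at (1,4),(4,3),(3,1)
  0 0 0 0 2
  0 0 0 0 1
  0 0 0 0 0
  0 2 0 0 0
  0 0 0 2 0

0 0 0 0 2
0 0 0 0 1
0 0 0 0 0
0 2 0 0 0
0 0 0 2 0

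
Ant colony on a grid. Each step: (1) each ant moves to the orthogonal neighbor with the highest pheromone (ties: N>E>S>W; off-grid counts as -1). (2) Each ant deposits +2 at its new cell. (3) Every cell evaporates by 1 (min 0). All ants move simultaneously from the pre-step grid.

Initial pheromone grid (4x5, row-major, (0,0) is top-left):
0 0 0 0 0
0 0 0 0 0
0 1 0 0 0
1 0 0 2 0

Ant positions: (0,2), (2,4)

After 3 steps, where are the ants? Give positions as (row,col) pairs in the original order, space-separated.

Step 1: ant0:(0,2)->E->(0,3) | ant1:(2,4)->N->(1,4)
  grid max=1 at (0,3)
Step 2: ant0:(0,3)->E->(0,4) | ant1:(1,4)->N->(0,4)
  grid max=3 at (0,4)
Step 3: ant0:(0,4)->S->(1,4) | ant1:(0,4)->S->(1,4)
  grid max=3 at (1,4)

(1,4) (1,4)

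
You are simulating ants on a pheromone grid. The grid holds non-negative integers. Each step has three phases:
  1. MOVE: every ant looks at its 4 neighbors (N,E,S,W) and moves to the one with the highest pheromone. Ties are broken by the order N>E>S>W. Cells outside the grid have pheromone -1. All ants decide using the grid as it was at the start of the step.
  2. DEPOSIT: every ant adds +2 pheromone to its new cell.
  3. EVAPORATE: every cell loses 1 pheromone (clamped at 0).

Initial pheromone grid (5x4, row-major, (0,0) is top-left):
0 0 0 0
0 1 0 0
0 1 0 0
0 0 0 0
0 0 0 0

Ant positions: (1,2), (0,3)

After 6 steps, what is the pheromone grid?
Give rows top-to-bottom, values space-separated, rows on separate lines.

After step 1: ants at (1,1),(1,3)
  0 0 0 0
  0 2 0 1
  0 0 0 0
  0 0 0 0
  0 0 0 0
After step 2: ants at (0,1),(0,3)
  0 1 0 1
  0 1 0 0
  0 0 0 0
  0 0 0 0
  0 0 0 0
After step 3: ants at (1,1),(1,3)
  0 0 0 0
  0 2 0 1
  0 0 0 0
  0 0 0 0
  0 0 0 0
After step 4: ants at (0,1),(0,3)
  0 1 0 1
  0 1 0 0
  0 0 0 0
  0 0 0 0
  0 0 0 0
After step 5: ants at (1,1),(1,3)
  0 0 0 0
  0 2 0 1
  0 0 0 0
  0 0 0 0
  0 0 0 0
After step 6: ants at (0,1),(0,3)
  0 1 0 1
  0 1 0 0
  0 0 0 0
  0 0 0 0
  0 0 0 0

0 1 0 1
0 1 0 0
0 0 0 0
0 0 0 0
0 0 0 0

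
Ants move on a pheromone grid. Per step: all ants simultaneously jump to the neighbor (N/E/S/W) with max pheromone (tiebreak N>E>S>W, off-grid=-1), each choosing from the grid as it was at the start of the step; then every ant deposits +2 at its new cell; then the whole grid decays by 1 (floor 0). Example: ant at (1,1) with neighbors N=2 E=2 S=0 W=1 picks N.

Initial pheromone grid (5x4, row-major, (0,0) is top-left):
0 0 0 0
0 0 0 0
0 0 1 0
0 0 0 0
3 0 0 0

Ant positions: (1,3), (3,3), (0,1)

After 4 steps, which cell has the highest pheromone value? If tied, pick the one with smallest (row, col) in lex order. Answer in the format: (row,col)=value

Answer: (0,2)=6

Derivation:
Step 1: ant0:(1,3)->N->(0,3) | ant1:(3,3)->N->(2,3) | ant2:(0,1)->E->(0,2)
  grid max=2 at (4,0)
Step 2: ant0:(0,3)->W->(0,2) | ant1:(2,3)->N->(1,3) | ant2:(0,2)->E->(0,3)
  grid max=2 at (0,2)
Step 3: ant0:(0,2)->E->(0,3) | ant1:(1,3)->N->(0,3) | ant2:(0,3)->W->(0,2)
  grid max=5 at (0,3)
Step 4: ant0:(0,3)->W->(0,2) | ant1:(0,3)->W->(0,2) | ant2:(0,2)->E->(0,3)
  grid max=6 at (0,2)
Final grid:
  0 0 6 6
  0 0 0 0
  0 0 0 0
  0 0 0 0
  0 0 0 0
Max pheromone 6 at (0,2)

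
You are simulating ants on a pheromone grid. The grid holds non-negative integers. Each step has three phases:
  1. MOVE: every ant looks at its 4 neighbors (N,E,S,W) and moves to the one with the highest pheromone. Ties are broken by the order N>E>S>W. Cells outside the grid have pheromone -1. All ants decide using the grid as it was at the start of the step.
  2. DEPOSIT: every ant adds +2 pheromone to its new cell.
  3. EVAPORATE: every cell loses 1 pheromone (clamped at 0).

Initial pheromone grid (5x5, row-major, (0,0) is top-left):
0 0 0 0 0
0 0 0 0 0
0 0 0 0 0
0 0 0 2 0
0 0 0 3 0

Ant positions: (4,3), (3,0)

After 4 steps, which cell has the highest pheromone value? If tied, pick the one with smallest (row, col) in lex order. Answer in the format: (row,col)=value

Step 1: ant0:(4,3)->N->(3,3) | ant1:(3,0)->N->(2,0)
  grid max=3 at (3,3)
Step 2: ant0:(3,3)->S->(4,3) | ant1:(2,0)->N->(1,0)
  grid max=3 at (4,3)
Step 3: ant0:(4,3)->N->(3,3) | ant1:(1,0)->N->(0,0)
  grid max=3 at (3,3)
Step 4: ant0:(3,3)->S->(4,3) | ant1:(0,0)->E->(0,1)
  grid max=3 at (4,3)
Final grid:
  0 1 0 0 0
  0 0 0 0 0
  0 0 0 0 0
  0 0 0 2 0
  0 0 0 3 0
Max pheromone 3 at (4,3)

Answer: (4,3)=3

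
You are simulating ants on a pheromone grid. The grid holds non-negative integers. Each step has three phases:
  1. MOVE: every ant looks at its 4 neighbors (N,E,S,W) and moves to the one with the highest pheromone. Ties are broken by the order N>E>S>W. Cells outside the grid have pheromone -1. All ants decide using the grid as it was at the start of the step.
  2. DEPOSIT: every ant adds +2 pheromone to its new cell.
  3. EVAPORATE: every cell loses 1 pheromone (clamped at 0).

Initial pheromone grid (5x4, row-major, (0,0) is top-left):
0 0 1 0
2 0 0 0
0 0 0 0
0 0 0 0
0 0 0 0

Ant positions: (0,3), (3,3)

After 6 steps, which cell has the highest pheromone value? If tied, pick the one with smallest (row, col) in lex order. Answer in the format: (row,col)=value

Answer: (0,3)=5

Derivation:
Step 1: ant0:(0,3)->W->(0,2) | ant1:(3,3)->N->(2,3)
  grid max=2 at (0,2)
Step 2: ant0:(0,2)->E->(0,3) | ant1:(2,3)->N->(1,3)
  grid max=1 at (0,2)
Step 3: ant0:(0,3)->S->(1,3) | ant1:(1,3)->N->(0,3)
  grid max=2 at (0,3)
Step 4: ant0:(1,3)->N->(0,3) | ant1:(0,3)->S->(1,3)
  grid max=3 at (0,3)
Step 5: ant0:(0,3)->S->(1,3) | ant1:(1,3)->N->(0,3)
  grid max=4 at (0,3)
Step 6: ant0:(1,3)->N->(0,3) | ant1:(0,3)->S->(1,3)
  grid max=5 at (0,3)
Final grid:
  0 0 0 5
  0 0 0 5
  0 0 0 0
  0 0 0 0
  0 0 0 0
Max pheromone 5 at (0,3)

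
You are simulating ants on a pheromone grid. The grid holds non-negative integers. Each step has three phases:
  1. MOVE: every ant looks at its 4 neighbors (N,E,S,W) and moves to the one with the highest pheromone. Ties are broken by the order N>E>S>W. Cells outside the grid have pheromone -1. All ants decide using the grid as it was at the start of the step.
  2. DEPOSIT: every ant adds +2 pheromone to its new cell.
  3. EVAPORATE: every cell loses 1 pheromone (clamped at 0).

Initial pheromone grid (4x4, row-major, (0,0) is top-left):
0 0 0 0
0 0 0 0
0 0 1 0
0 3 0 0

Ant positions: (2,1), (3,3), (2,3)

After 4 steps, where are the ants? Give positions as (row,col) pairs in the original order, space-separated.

Step 1: ant0:(2,1)->S->(3,1) | ant1:(3,3)->N->(2,3) | ant2:(2,3)->W->(2,2)
  grid max=4 at (3,1)
Step 2: ant0:(3,1)->N->(2,1) | ant1:(2,3)->W->(2,2) | ant2:(2,2)->E->(2,3)
  grid max=3 at (2,2)
Step 3: ant0:(2,1)->E->(2,2) | ant1:(2,2)->E->(2,3) | ant2:(2,3)->W->(2,2)
  grid max=6 at (2,2)
Step 4: ant0:(2,2)->E->(2,3) | ant1:(2,3)->W->(2,2) | ant2:(2,2)->E->(2,3)
  grid max=7 at (2,2)

(2,3) (2,2) (2,3)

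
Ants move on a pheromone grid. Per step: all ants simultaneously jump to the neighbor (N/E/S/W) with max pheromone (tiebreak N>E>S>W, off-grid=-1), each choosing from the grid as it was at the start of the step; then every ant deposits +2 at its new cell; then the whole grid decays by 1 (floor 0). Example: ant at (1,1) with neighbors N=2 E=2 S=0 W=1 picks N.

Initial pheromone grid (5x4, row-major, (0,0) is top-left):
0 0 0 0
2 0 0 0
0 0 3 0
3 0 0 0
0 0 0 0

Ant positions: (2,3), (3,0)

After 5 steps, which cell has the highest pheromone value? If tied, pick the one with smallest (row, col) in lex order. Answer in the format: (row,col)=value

Step 1: ant0:(2,3)->W->(2,2) | ant1:(3,0)->N->(2,0)
  grid max=4 at (2,2)
Step 2: ant0:(2,2)->N->(1,2) | ant1:(2,0)->S->(3,0)
  grid max=3 at (2,2)
Step 3: ant0:(1,2)->S->(2,2) | ant1:(3,0)->N->(2,0)
  grid max=4 at (2,2)
Step 4: ant0:(2,2)->N->(1,2) | ant1:(2,0)->S->(3,0)
  grid max=3 at (2,2)
Step 5: ant0:(1,2)->S->(2,2) | ant1:(3,0)->N->(2,0)
  grid max=4 at (2,2)
Final grid:
  0 0 0 0
  0 0 0 0
  1 0 4 0
  2 0 0 0
  0 0 0 0
Max pheromone 4 at (2,2)

Answer: (2,2)=4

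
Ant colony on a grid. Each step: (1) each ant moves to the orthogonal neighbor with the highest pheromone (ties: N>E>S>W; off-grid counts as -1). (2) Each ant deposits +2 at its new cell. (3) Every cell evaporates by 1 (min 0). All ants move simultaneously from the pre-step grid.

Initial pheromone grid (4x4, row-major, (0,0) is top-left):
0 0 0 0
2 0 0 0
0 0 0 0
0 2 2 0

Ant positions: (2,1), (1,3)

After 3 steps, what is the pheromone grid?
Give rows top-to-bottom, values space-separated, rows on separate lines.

After step 1: ants at (3,1),(0,3)
  0 0 0 1
  1 0 0 0
  0 0 0 0
  0 3 1 0
After step 2: ants at (3,2),(1,3)
  0 0 0 0
  0 0 0 1
  0 0 0 0
  0 2 2 0
After step 3: ants at (3,1),(0,3)
  0 0 0 1
  0 0 0 0
  0 0 0 0
  0 3 1 0

0 0 0 1
0 0 0 0
0 0 0 0
0 3 1 0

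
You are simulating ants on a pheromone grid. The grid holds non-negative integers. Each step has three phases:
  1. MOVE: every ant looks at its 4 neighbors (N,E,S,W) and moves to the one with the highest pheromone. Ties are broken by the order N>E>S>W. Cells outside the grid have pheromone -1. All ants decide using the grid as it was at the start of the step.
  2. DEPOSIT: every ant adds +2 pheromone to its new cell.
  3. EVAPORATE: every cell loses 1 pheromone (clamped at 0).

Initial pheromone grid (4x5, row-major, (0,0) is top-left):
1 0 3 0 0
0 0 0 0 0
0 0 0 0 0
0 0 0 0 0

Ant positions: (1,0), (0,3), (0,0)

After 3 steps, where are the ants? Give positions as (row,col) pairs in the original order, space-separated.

Step 1: ant0:(1,0)->N->(0,0) | ant1:(0,3)->W->(0,2) | ant2:(0,0)->E->(0,1)
  grid max=4 at (0,2)
Step 2: ant0:(0,0)->E->(0,1) | ant1:(0,2)->W->(0,1) | ant2:(0,1)->E->(0,2)
  grid max=5 at (0,2)
Step 3: ant0:(0,1)->E->(0,2) | ant1:(0,1)->E->(0,2) | ant2:(0,2)->W->(0,1)
  grid max=8 at (0,2)

(0,2) (0,2) (0,1)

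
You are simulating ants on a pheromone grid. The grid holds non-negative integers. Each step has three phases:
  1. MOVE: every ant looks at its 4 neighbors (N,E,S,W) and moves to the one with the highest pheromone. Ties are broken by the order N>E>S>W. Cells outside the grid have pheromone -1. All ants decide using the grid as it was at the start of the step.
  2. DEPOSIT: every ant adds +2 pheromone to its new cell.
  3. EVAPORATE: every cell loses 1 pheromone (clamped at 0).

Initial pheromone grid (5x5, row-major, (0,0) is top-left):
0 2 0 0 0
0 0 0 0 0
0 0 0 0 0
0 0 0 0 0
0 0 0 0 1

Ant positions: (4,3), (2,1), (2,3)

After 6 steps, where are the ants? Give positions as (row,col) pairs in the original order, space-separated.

Step 1: ant0:(4,3)->E->(4,4) | ant1:(2,1)->N->(1,1) | ant2:(2,3)->N->(1,3)
  grid max=2 at (4,4)
Step 2: ant0:(4,4)->N->(3,4) | ant1:(1,1)->N->(0,1) | ant2:(1,3)->N->(0,3)
  grid max=2 at (0,1)
Step 3: ant0:(3,4)->S->(4,4) | ant1:(0,1)->E->(0,2) | ant2:(0,3)->E->(0,4)
  grid max=2 at (4,4)
Step 4: ant0:(4,4)->N->(3,4) | ant1:(0,2)->W->(0,1) | ant2:(0,4)->S->(1,4)
  grid max=2 at (0,1)
Step 5: ant0:(3,4)->S->(4,4) | ant1:(0,1)->E->(0,2) | ant2:(1,4)->N->(0,4)
  grid max=2 at (4,4)
Step 6: ant0:(4,4)->N->(3,4) | ant1:(0,2)->W->(0,1) | ant2:(0,4)->S->(1,4)
  grid max=2 at (0,1)

(3,4) (0,1) (1,4)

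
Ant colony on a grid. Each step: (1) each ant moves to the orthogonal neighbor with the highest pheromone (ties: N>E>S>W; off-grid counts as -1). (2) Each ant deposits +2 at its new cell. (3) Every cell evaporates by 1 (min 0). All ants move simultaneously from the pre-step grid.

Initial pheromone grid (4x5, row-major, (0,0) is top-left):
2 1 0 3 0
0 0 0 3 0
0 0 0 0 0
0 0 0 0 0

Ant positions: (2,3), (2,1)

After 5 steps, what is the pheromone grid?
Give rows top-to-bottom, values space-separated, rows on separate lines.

After step 1: ants at (1,3),(1,1)
  1 0 0 2 0
  0 1 0 4 0
  0 0 0 0 0
  0 0 0 0 0
After step 2: ants at (0,3),(0,1)
  0 1 0 3 0
  0 0 0 3 0
  0 0 0 0 0
  0 0 0 0 0
After step 3: ants at (1,3),(0,2)
  0 0 1 2 0
  0 0 0 4 0
  0 0 0 0 0
  0 0 0 0 0
After step 4: ants at (0,3),(0,3)
  0 0 0 5 0
  0 0 0 3 0
  0 0 0 0 0
  0 0 0 0 0
After step 5: ants at (1,3),(1,3)
  0 0 0 4 0
  0 0 0 6 0
  0 0 0 0 0
  0 0 0 0 0

0 0 0 4 0
0 0 0 6 0
0 0 0 0 0
0 0 0 0 0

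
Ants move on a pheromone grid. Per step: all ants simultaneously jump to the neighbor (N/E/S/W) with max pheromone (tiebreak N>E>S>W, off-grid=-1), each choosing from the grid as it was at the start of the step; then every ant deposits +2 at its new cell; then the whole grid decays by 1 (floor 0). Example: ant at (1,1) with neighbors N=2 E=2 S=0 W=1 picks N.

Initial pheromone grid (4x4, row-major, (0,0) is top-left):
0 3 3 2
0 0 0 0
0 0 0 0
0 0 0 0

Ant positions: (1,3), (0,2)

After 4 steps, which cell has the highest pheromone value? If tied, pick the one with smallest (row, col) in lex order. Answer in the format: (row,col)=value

Answer: (0,2)=7

Derivation:
Step 1: ant0:(1,3)->N->(0,3) | ant1:(0,2)->W->(0,1)
  grid max=4 at (0,1)
Step 2: ant0:(0,3)->W->(0,2) | ant1:(0,1)->E->(0,2)
  grid max=5 at (0,2)
Step 3: ant0:(0,2)->W->(0,1) | ant1:(0,2)->W->(0,1)
  grid max=6 at (0,1)
Step 4: ant0:(0,1)->E->(0,2) | ant1:(0,1)->E->(0,2)
  grid max=7 at (0,2)
Final grid:
  0 5 7 0
  0 0 0 0
  0 0 0 0
  0 0 0 0
Max pheromone 7 at (0,2)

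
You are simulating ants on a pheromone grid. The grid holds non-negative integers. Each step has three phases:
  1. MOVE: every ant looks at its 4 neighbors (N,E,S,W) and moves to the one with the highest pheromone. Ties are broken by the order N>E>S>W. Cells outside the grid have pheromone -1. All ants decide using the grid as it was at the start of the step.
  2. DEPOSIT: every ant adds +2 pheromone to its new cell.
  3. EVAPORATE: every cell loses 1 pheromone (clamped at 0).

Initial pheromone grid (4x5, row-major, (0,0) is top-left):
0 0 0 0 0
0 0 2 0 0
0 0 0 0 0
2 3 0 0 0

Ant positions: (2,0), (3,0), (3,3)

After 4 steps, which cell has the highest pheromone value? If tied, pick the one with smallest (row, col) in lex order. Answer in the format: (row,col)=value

Answer: (3,1)=7

Derivation:
Step 1: ant0:(2,0)->S->(3,0) | ant1:(3,0)->E->(3,1) | ant2:(3,3)->N->(2,3)
  grid max=4 at (3,1)
Step 2: ant0:(3,0)->E->(3,1) | ant1:(3,1)->W->(3,0) | ant2:(2,3)->N->(1,3)
  grid max=5 at (3,1)
Step 3: ant0:(3,1)->W->(3,0) | ant1:(3,0)->E->(3,1) | ant2:(1,3)->N->(0,3)
  grid max=6 at (3,1)
Step 4: ant0:(3,0)->E->(3,1) | ant1:(3,1)->W->(3,0) | ant2:(0,3)->E->(0,4)
  grid max=7 at (3,1)
Final grid:
  0 0 0 0 1
  0 0 0 0 0
  0 0 0 0 0
  6 7 0 0 0
Max pheromone 7 at (3,1)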